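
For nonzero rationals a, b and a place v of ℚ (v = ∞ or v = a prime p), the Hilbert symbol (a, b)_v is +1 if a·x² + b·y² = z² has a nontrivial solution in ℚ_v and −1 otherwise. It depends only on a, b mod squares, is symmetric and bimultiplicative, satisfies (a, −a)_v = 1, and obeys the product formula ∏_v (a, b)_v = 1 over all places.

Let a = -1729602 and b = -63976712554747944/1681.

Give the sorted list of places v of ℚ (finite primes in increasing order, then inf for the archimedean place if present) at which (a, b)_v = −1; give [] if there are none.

(a, b) ≡ (-3922, -74) mod (ℚ^×)²; places V = {2, 3, 7, 17, 37, 41, 53, ∞}.
(a,b)_7: α=2, u≡3; β=4, v≡5 (mod 7); (3|7)=-1, (5|7)=-1; sign (−1)^0·-1^4·-1^2 = +1.
(a,b)_37: α=1, u≡22; β=3, v≡35 (mod 37); (22|37)=-1, (35|37)=-1; sign (−1)^0·-1^3·-1^1 = +1.
(a,b)_3: α=2, u≡2; β=4, v≡1 (mod 3); (2|3)=-1, (1|3)=+1; sign (−1)^0·-1^4·+1^2 = +1.
(a,b)_53: α=1, u≡14; β=2, v≡3 (mod 53); (14|53)=-1, (3|53)=-1; sign (−1)^0·-1^2·-1^1 = -1.
(a,b)_2: α=1, β=3; u≡7, v≡3 (mod 8); ε(u)ε(v)=1·1, αω(v)=1·1, βω(u)=3·0; sum ≡ 0  ⇒  +1.
(a,b)_17: α=0, u≡12; β=2, v≡7 (mod 17); (12|17)=-1, (7|17)=-1; sign (−1)^0·-1^2·-1^0 = +1.
(a,b)_∞: sgn(-3922)=−, sgn(-74)=−, so -1.
(a,b)_41: α=0, u≡24; β=-2, v≡32 (mod 41); (24|41)=-1, (32|41)=+1; sign (−1)^0·-1^-2·+1^0 = +1.
Ram(-3922, -74) = {53, ∞}; no ℚ_53-point on the conic.

[53, inf]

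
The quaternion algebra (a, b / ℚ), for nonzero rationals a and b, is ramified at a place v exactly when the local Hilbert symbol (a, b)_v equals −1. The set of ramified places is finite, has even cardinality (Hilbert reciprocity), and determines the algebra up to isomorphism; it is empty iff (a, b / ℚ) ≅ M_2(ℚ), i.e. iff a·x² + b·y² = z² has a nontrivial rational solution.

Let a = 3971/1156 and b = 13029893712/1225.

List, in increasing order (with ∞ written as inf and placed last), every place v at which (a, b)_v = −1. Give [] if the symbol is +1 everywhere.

Mod squares: a ≡ 11, b ≡ 747813. Check v ∈ {∞, 2, 3, 5, 7, 11, 17, 19, 31, 43}.
v=5: a=5^0·(≡1), b=5^-2·(≡3) mod 5; (1|5)=+1, (3|5)=-1; (−1)^{0·-2·2}·(+1)^-2·(-1)^0 = +1.
v=2: v_2(a)=-2, v_2(b)=4; units ≡ 3, 5 (mod 8); ε·ε+αω+βω = 1·0+-2·1+4·1 ≡ 0  ⇒  (a,b)_2 = +1.
v=31: a=31^0·(≡21), b=31^1·(≡20) mod 31; (21|31)=-1, (20|31)=+1; (−1)^{0·1·15}·(-1)^1·(+1)^0 = -1.
v=3: a=3^0·(≡2), b=3^3·(≡1) mod 3; (2|3)=-1, (1|3)=+1; (−1)^{0·3·1}·(-1)^3·(+1)^0 = -1.
v=11: a=11^1·(≡9), b=11^3·(≡9) mod 11; (9|11)=+1, (9|11)=+1; (−1)^{1·3·5}·(+1)^3·(+1)^1 = -1.
v=7: a=7^0·(≡2), b=7^-2·(≡6) mod 7; (2|7)=+1, (6|7)=-1; (−1)^{0·-2·3}·(+1)^-2·(-1)^0 = +1.
v=17: a=17^-2·(≡11), b=17^1·(≡7) mod 17; (11|17)=-1, (7|17)=-1; (−1)^{-2·1·8}·(-1)^1·(-1)^-2 = -1.
v=19: a=19^2·(≡9), b=19^0·(≡16) mod 19; (9|19)=+1, (16|19)=+1; (−1)^{2·0·9}·(+1)^0·(+1)^2 = +1.
v=43: a=43^0·(≡40), b=43^1·(≡2) mod 43; (40|43)=+1, (2|43)=-1; (−1)^{0·1·21}·(+1)^1·(-1)^0 = +1.
v=∞: 11 > 0 and 747813 > 0  ⇒  (a,b)_∞ = +1.
|Ram(11, 747813)| = 4, even; anisotropic at {3, 11, 17, 31}.

[3, 11, 17, 31]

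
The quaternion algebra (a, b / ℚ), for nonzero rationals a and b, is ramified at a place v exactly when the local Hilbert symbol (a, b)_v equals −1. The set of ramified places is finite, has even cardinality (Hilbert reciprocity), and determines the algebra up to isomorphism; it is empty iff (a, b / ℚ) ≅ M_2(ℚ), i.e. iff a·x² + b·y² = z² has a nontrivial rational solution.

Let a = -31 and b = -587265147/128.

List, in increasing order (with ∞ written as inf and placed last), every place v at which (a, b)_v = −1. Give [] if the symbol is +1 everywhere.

[3, 37, 43, inf]

Mod squares: a ≡ -31, b ≡ -295926. Check v ∈ {∞, 2, 3, 7, 31, 37, 43}.
v=∞: -31 < 0 and -295926 < 0  ⇒  (a,b)_∞ = -1.
v=43: a=43^0·(≡12), b=43^1·(≡13) mod 43; (12|43)=-1, (13|43)=+1; (−1)^{0·1·21}·(-1)^1·(+1)^0 = -1.
v=7: a=7^0·(≡4), b=7^2·(≡6) mod 7; (4|7)=+1, (6|7)=-1; (−1)^{0·2·3}·(+1)^2·(-1)^0 = +1.
v=31: a=31^1·(≡30), b=31^1·(≡8) mod 31; (30|31)=-1, (8|31)=+1; (−1)^{1·1·15}·(-1)^1·(+1)^1 = +1.
v=37: a=37^0·(≡6), b=37^1·(≡20) mod 37; (6|37)=-1, (20|37)=-1; (−1)^{0·1·18}·(-1)^1·(-1)^0 = -1.
v=3: a=3^0·(≡2), b=3^5·(≡1) mod 3; (2|3)=-1, (1|3)=+1; (−1)^{0·5·1}·(-1)^5·(+1)^0 = -1.
v=2: v_2(a)=0, v_2(b)=-7; units ≡ 1, 5 (mod 8); ε·ε+αω+βω = 0·0+0·1+-7·0 ≡ 0  ⇒  (a,b)_2 = +1.
Ram(-31, -295926) = {3, 37, 43, ∞}; no ℚ_3-point on the conic.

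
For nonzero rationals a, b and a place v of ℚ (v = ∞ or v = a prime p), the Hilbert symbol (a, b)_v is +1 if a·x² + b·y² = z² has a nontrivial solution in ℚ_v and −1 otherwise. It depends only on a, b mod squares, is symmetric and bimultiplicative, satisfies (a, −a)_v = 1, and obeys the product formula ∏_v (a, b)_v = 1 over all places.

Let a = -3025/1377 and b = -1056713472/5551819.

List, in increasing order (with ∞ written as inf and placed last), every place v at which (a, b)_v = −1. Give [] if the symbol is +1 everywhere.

(a, b) ≡ (-17, -273) mod (ℚ^×)²; places V = {2, 3, 5, 7, 11, 13, 17, 19, 23, ∞}.
(a,b)_13: α=0, u≡9; β=-3, v≡6 (mod 13); (9|13)=+1, (6|13)=-1; sign (−1)^0·+1^-3·-1^0 = +1.
(a,b)_5: α=2, u≡2; β=0, v≡2 (mod 5); (2|5)=-1, (2|5)=-1; sign (−1)^0·-1^0·-1^2 = +1.
(a,b)_3: α=-4, u≡1; β=3, v≡2 (mod 3); (1|3)=+1, (2|3)=-1; sign (−1)^0·+1^3·-1^-4 = +1.
(a,b)_23: α=0, u≡4; β=2, v≡12 (mod 23); (4|23)=+1, (12|23)=+1; sign (−1)^0·+1^2·+1^0 = +1.
(a,b)_11: α=2, u≡4; β=0, v≡6 (mod 11); (4|11)=+1, (6|11)=-1; sign (−1)^0·+1^0·-1^2 = +1.
(a,b)_∞: sgn(-17)=−, sgn(-273)=−, so -1.
(a,b)_2: α=0, β=8; u≡7, v≡7 (mod 8); ε(u)ε(v)=1·1, αω(v)=0·0, βω(u)=8·0; sum ≡ 1  ⇒  -1.
(a,b)_7: α=0, u≡4; β=-1, v≡6 (mod 7); (4|7)=+1, (6|7)=-1; sign (−1)^0·+1^-1·-1^0 = +1.
(a,b)_17: α=-1, u≡4; β=2, v≡15 (mod 17); (4|17)=+1, (15|17)=+1; sign (−1)^0·+1^2·+1^-1 = +1.
(a,b)_19: α=0, u≡8; β=-2, v≡13 (mod 19); (8|19)=-1, (13|19)=-1; sign (−1)^0·-1^-2·-1^0 = +1.
(-17, -273 / ℚ) ramifies at {2, ∞}: a division algebra.

[2, inf]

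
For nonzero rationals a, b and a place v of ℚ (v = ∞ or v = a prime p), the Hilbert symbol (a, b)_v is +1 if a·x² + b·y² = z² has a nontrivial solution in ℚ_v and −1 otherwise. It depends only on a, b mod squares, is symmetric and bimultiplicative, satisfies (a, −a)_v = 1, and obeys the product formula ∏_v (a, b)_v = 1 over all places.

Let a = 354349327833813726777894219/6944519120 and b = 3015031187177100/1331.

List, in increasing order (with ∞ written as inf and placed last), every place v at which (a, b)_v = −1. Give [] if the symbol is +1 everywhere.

Mod squares: a ≡ 1495, b ≡ 75361. Check v ∈ {∞, 2, 3, 5, 7, 11, 13, 17, 23, 31}.
v=31: a=31^2·(≡10), b=31^1·(≡17) mod 31; (10|31)=+1, (17|31)=-1; (−1)^{2·1·15}·(+1)^1·(-1)^2 = +1.
v=11: a=11^-6·(≡10), b=11^-3·(≡3) mod 11; (10|11)=-1, (3|11)=+1; (−1)^{-6·-3·5}·(-1)^-3·(+1)^-6 = -1.
v=2: v_2(a)=-4, v_2(b)=2; units ≡ 7, 1 (mod 8); ε·ε+αω+βω = 1·0+-4·0+2·0 ≡ 0  ⇒  (a,b)_2 = +1.
v=7: a=7^-2·(≡1), b=7^2·(≡3) mod 7; (1|7)=+1, (3|7)=-1; (−1)^{-2·2·3}·(+1)^2·(-1)^-2 = +1.
v=13: a=13^5·(≡7), b=13^3·(≡9) mod 13; (7|13)=-1, (9|13)=+1; (−1)^{5·3·6}·(-1)^3·(+1)^5 = -1.
v=23: a=23^3·(≡20), b=23^0·(≡1) mod 23; (20|23)=-1, (1|23)=+1; (−1)^{3·0·11}·(-1)^0·(+1)^3 = +1.
v=∞: 1495 > 0 and 75361 > 0  ⇒  (a,b)_∞ = +1.
v=17: a=17^2·(≡2), b=17^1·(≡16) mod 17; (2|17)=+1, (16|17)=+1; (−1)^{2·1·8}·(+1)^1·(+1)^2 = +1.
v=3: a=3^24·(≡1), b=3^12·(≡1) mod 3; (1|3)=+1, (1|3)=+1; (−1)^{24·12·1}·(+1)^12·(+1)^24 = +1.
v=5: a=5^-1·(≡1), b=5^2·(≡4) mod 5; (1|5)=+1, (4|5)=+1; (−1)^{-1·2·2}·(+1)^2·(+1)^-1 = +1.
Ram(1495, 75361) = {11, 13}; no ℚ_11-point on the conic.

[11, 13]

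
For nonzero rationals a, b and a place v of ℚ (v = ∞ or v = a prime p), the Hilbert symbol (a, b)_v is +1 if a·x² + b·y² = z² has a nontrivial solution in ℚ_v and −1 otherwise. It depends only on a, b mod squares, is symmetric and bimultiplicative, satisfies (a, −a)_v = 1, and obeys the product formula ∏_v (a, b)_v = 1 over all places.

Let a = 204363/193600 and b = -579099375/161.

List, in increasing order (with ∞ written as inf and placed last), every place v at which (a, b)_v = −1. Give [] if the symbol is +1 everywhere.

(a, b) ≡ (3, -204631) mod (ℚ^×)²; places V = {2, 3, 5, 7, 11, 23, 29, 31, 41, ∞}.
(a,b)_31: α=0, u≡27; β=1, v≡1 (mod 31); (27|31)=-1, (1|31)=+1; sign (−1)^0·-1^1·+1^0 = -1.
(a,b)_23: α=0, u≡6; β=-1, v≡1 (mod 23); (6|23)=+1, (1|23)=+1; sign (−1)^0·+1^-1·+1^0 = +1.
(a,b)_11: α=-2, u≡1; β=0, v≡2 (mod 11); (1|11)=+1, (2|11)=-1; sign (−1)^0·+1^0·-1^-2 = +1.
(a,b)_29: α=2, u≡19; β=0, v≡20 (mod 29); (19|29)=-1, (20|29)=+1; sign (−1)^0·-1^0·+1^2 = +1.
(a,b)_3: α=5, u≡1; β=6, v≡2 (mod 3); (1|3)=+1, (2|3)=-1; sign (−1)^0·+1^6·-1^5 = -1.
(a,b)_2: α=-6, β=0; u≡3, v≡1 (mod 8); ε(u)ε(v)=1·0, αω(v)=-6·0, βω(u)=0·1; sum ≡ 0  ⇒  +1.
(a,b)_41: α=0, u≡11; β=1, v≡13 (mod 41); (11|41)=-1, (13|41)=-1; sign (−1)^0·-1^1·-1^0 = -1.
(a,b)_5: α=-2, u≡2; β=4, v≡1 (mod 5); (2|5)=-1, (1|5)=+1; sign (−1)^0·-1^4·+1^-2 = +1.
(a,b)_∞: sgn(3)=+, sgn(-204631)=−, so +1.
(a,b)_7: α=0, u≡5; β=-1, v≡3 (mod 7); (5|7)=-1, (3|7)=-1; sign (−1)^0·-1^-1·-1^0 = -1.
Ram(3, -204631) = {3, 7, 31, 41}; no ℚ_3-point on the conic.

[3, 7, 31, 41]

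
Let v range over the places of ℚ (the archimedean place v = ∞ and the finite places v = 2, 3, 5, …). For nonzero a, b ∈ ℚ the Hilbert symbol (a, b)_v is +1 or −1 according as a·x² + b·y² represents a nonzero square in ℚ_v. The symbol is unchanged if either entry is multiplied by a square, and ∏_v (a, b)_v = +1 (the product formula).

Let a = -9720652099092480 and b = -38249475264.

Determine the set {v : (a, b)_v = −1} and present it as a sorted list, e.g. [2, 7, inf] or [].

[2, 7, 13, inf]

(a, b) ≡ (-2730, -11) mod (ℚ^×)²; places V = {2, 3, 5, 7, 11, 13, ∞}.
(a,b)_2: α=17, β=6; u≡3, v≡5 (mod 8); ε(u)ε(v)=1·0, αω(v)=17·1, βω(u)=6·1; sum ≡ 1  ⇒  -1.
(a,b)_11: α=0, u≡4; β=1, v≡2 (mod 11); (4|11)=+1, (2|11)=-1; sign (−1)^0·+1^1·-1^0 = +1.
(a,b)_13: α=3, u≡6; β=2, v≡2 (mod 13); (6|13)=-1, (2|13)=-1; sign (−1)^0·-1^2·-1^3 = -1.
(a,b)_3: α=9, u≡2; β=8, v≡1 (mod 3); (2|3)=-1, (1|3)=+1; sign (−1)^0·-1^8·+1^9 = +1.
(a,b)_∞: sgn(-2730)=−, sgn(-11)=−, so -1.
(a,b)_7: α=3, u≡1; β=2, v≡6 (mod 7); (1|7)=+1, (6|7)=-1; sign (−1)^0·+1^2·-1^3 = -1.
(a,b)_5: α=1, u≡4; β=0, v≡1 (mod 5); (4|5)=+1, (1|5)=+1; sign (−1)^0·+1^0·+1^1 = +1.
|Ram(-2730, -11)| = 4, even; anisotropic at {2, 7, 13, ∞}.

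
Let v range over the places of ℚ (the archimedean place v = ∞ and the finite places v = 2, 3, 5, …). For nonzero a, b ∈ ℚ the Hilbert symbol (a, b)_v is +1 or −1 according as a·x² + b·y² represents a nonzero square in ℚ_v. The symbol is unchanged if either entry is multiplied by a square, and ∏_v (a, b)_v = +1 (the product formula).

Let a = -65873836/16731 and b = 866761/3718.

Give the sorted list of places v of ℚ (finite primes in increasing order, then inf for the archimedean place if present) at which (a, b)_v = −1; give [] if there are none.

[2, 19]

(a, b) ≡ (-209, 22) mod (ℚ^×)²; places V = {2, 3, 7, 11, 13, 19, ∞}.
(a,b)_∞: sgn(-209)=−, sgn(22)=+, so +1.
(a,b)_19: α=3, u≡13; β=2, v≡2 (mod 19); (13|19)=-1, (2|19)=-1; sign (−1)^0·-1^2·-1^3 = -1.
(a,b)_7: α=4, u≡4; β=4, v≡4 (mod 7); (4|7)=+1, (4|7)=+1; sign (−1)^0·+1^4·+1^4 = +1.
(a,b)_11: α=-1, u≡9; β=-1, v≡2 (mod 11); (9|11)=+1, (2|11)=-1; sign (−1)^1·+1^-1·-1^-1 = +1.
(a,b)_13: α=-2, u≡3; β=-2, v≡10 (mod 13); (3|13)=+1, (10|13)=+1; sign (−1)^0·+1^-2·+1^-2 = +1.
(a,b)_3: α=-2, u≡1; β=0, v≡1 (mod 3); (1|3)=+1, (1|3)=+1; sign (−1)^0·+1^0·+1^-2 = +1.
(a,b)_2: α=2, β=-1; u≡7, v≡3 (mod 8); ε(u)ε(v)=1·1, αω(v)=2·1, βω(u)=-1·0; sum ≡ 1  ⇒  -1.
(-209, 22 / ℚ) ramifies at {2, 19}: a division algebra.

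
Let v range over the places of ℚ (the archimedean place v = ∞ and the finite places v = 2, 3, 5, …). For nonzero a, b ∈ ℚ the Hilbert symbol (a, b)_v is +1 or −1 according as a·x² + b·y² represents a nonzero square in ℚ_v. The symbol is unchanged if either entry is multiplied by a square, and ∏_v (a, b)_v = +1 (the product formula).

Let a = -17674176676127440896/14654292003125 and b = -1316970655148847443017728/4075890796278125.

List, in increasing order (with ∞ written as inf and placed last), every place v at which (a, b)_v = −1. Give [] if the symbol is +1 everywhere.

[5, 7, 17, inf]

(a, b) ≡ (-170, -1365) mod (ℚ^×)²; places V = {2, 3, 5, 7, 11, 13, 17, 23, 31, 47, ∞}.
(a,b)_3: α=2, u≡1; β=1, v≡1 (mod 3); (1|3)=+1, (1|3)=+1; sign (−1)^0·+1^1·+1^2 = +1.
(a,b)_13: α=0, u≡10; β=1, v≡9 (mod 13); (10|13)=+1, (9|13)=+1; sign (−1)^0·+1^1·+1^0 = +1.
(a,b)_11: α=0, u≡7; β=-2, v≡6 (mod 11); (7|11)=-1, (6|11)=-1; sign (−1)^0·-1^-2·-1^0 = +1.
(a,b)_47: α=-4, u≡24; β=-6, v≡33 (mod 47); (24|47)=+1, (33|47)=-1; sign (−1)^0·+1^-6·-1^-4 = +1.
(a,b)_31: α=-2, u≡1; β=0, v≡17 (mod 31); (1|31)=+1, (17|31)=-1; sign (−1)^0·+1^0·-1^-2 = +1.
(a,b)_7: α=8, u≡5; β=9, v≡4 (mod 7); (5|7)=-1, (4|7)=+1; sign (−1)^0·-1^9·+1^8 = -1.
(a,b)_17: α=3, u≡10; β=6, v≡6 (mod 17); (10|17)=-1, (6|17)=-1; sign (−1)^0·-1^6·-1^3 = -1.
(a,b)_2: α=17, β=16; u≡3, v≡3 (mod 8); ε(u)ε(v)=1·1, αω(v)=17·1, βω(u)=16·1; sum ≡ 0  ⇒  +1.
(a,b)_23: α=2, u≡21; β=2, v≡14 (mod 23); (21|23)=-1, (14|23)=-1; sign (−1)^0·-1^2·-1^2 = +1.
(a,b)_∞: sgn(-170)=−, sgn(-1365)=−, so -1.
(a,b)_5: α=-5, u≡4; β=-5, v≡3 (mod 5); (4|5)=+1, (3|5)=-1; sign (−1)^0·+1^-5·-1^-5 = -1.
|Ram(-170, -1365)| = 4, even; anisotropic at {5, 7, 17, ∞}.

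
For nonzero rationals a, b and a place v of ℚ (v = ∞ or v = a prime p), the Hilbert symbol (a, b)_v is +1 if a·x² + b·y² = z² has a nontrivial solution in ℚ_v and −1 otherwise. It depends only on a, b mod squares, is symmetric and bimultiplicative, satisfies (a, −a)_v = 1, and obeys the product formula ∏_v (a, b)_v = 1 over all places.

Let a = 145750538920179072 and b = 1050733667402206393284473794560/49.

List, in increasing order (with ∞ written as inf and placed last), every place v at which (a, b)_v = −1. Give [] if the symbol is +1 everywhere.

[5, 29]

(a, b) ≡ (44022, 1137235) mod (ℚ^×)²; places V = {2, 3, 5, 7, 11, 23, 29, 31, ∞}.
(a,b)_2: α=7, β=12; u≡3, v≡3 (mod 8); ε(u)ε(v)=1·1, αω(v)=7·1, βω(u)=12·1; sum ≡ 0  ⇒  +1.
(a,b)_23: α=3, u≡21; β=5, v≡8 (mod 23); (21|23)=-1, (8|23)=+1; sign (−1)^1·-1^5·+1^3 = +1.
(a,b)_5: α=0, u≡2; β=1, v≡3 (mod 5); (2|5)=-1, (3|5)=-1; sign (−1)^0·-1^1·-1^0 = -1.
(a,b)_3: α=1, u≡1; β=4, v≡1 (mod 3); (1|3)=+1, (1|3)=+1; sign (−1)^0·+1^4·+1^1 = +1.
(a,b)_7: α=0, u≡5; β=-2, v≡1 (mod 7); (5|7)=-1, (1|7)=+1; sign (−1)^0·-1^-2·+1^0 = +1.
(a,b)_31: α=2, u≡28; β=3, v≡13 (mod 31); (28|31)=+1, (13|31)=-1; sign (−1)^0·+1^3·-1^2 = +1.
(a,b)_11: α=3, u≡3; β=5, v≡7 (mod 11); (3|11)=+1, (7|11)=-1; sign (−1)^1·+1^5·-1^3 = +1.
(a,b)_∞: sgn(44022)=+, sgn(1137235)=+, so +1.
(a,b)_29: α=3, u≡19; β=5, v≡6 (mod 29); (19|29)=-1, (6|29)=+1; sign (−1)^0·-1^5·+1^3 = -1.
|Ram(44022, 1137235)| = 2, even; anisotropic at {5, 29}.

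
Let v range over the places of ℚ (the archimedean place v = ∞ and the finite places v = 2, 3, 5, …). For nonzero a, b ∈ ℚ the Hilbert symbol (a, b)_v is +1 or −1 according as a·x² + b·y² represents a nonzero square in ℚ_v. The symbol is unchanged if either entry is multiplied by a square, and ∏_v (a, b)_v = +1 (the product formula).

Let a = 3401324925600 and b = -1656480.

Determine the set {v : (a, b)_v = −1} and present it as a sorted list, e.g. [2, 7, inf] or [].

(a, b) ≡ (714, -103530) mod (ℚ^×)²; places V = {2, 3, 5, 7, 17, 29, ∞}.
(a,b)_5: α=2, u≡4; β=1, v≡4 (mod 5); (4|5)=+1, (4|5)=+1; sign (−1)^0·+1^1·+1^2 = +1.
(a,b)_3: α=1, u≡1; β=1, v≡2 (mod 3); (1|3)=+1, (2|3)=-1; sign (−1)^1·+1^1·-1^1 = +1.
(a,b)_17: α=3, u≡4; β=1, v≡4 (mod 17); (4|17)=+1, (4|17)=+1; sign (−1)^0·+1^1·+1^3 = +1.
(a,b)_∞: sgn(714)=+, sgn(-103530)=−, so +1.
(a,b)_29: α=2, u≡14; β=1, v≡10 (mod 29); (14|29)=-1, (10|29)=-1; sign (−1)^0·-1^1·-1^2 = -1.
(a,b)_7: α=3, u≡1; β=1, v≡2 (mod 7); (1|7)=+1, (2|7)=+1; sign (−1)^1·+1^1·+1^3 = -1.
(a,b)_2: α=5, β=5; u≡5, v≡3 (mod 8); ε(u)ε(v)=0·1, αω(v)=5·1, βω(u)=5·1; sum ≡ 0  ⇒  +1.
|Ram(714, -103530)| = 2, even; anisotropic at {7, 29}.

[7, 29]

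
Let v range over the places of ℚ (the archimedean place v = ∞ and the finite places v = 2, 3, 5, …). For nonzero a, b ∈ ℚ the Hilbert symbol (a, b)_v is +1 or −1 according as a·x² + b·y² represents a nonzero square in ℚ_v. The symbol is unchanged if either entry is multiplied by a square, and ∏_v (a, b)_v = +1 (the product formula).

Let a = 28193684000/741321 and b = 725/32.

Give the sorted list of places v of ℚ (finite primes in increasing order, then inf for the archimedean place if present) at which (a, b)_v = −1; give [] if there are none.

Mod squares: a ≡ 290, b ≡ 58. Check v ∈ {∞, 2, 3, 5, 7, 17, 29, 41}.
v=7: a=7^-2·(≡3), b=7^0·(≡1) mod 7; (3|7)=-1, (1|7)=+1; (−1)^{-2·0·3}·(-1)^0·(+1)^-2 = +1.
v=29: a=29^3·(≡19), b=29^1·(≡18) mod 29; (19|29)=-1, (18|29)=-1; (−1)^{3·1·14}·(-1)^1·(-1)^3 = +1.
v=2: v_2(a)=5, v_2(b)=-5; units ≡ 1, 5 (mod 8); ε·ε+αω+βω = 0·0+5·1+-5·0 ≡ 1  ⇒  (a,b)_2 = -1.
v=5: a=5^3·(≡2), b=5^2·(≡2) mod 5; (2|5)=-1, (2|5)=-1; (−1)^{3·2·2}·(-1)^2·(-1)^3 = -1.
v=∞: 290 > 0 and 58 > 0  ⇒  (a,b)_∞ = +1.
v=17: a=17^2·(≡2), b=17^0·(≡3) mod 17; (2|17)=+1, (3|17)=-1; (−1)^{2·0·8}·(+1)^0·(-1)^2 = +1.
v=41: a=41^-2·(≡3), b=41^0·(≡6) mod 41; (3|41)=-1, (6|41)=-1; (−1)^{-2·0·20}·(-1)^0·(-1)^-2 = +1.
v=3: a=3^-2·(≡2), b=3^0·(≡1) mod 3; (2|3)=-1, (1|3)=+1; (−1)^{-2·0·1}·(-1)^0·(+1)^-2 = +1.
(290, 58 / ℚ) ramifies at {2, 5}: a division algebra.

[2, 5]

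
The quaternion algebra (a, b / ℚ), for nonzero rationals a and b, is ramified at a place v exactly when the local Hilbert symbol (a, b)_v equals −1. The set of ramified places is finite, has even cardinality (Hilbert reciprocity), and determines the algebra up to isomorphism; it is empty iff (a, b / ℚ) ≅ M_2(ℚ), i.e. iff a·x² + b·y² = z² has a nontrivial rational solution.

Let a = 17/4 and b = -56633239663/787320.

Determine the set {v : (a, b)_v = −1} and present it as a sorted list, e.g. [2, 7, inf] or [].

Mod squares: a ≡ 17, b ≡ -210. Check v ∈ {∞, 2, 3, 5, 7, 11, 13, 17, 37}.
v=3: a=3^0·(≡2), b=3^-9·(≡2) mod 3; (2|3)=-1, (2|3)=-1; (−1)^{0·-9·1}·(-1)^-9·(-1)^0 = -1.
v=37: a=37^0·(≡32), b=37^2·(≡11) mod 37; (32|37)=-1, (11|37)=+1; (−1)^{0·2·18}·(-1)^2·(+1)^0 = +1.
v=13: a=13^0·(≡1), b=13^2·(≡2) mod 13; (1|13)=+1, (2|13)=-1; (−1)^{0·2·6}·(+1)^2·(-1)^0 = +1.
v=7: a=7^0·(≡6), b=7^1·(≡6) mod 7; (6|7)=-1, (6|7)=-1; (−1)^{0·1·3}·(-1)^1·(-1)^0 = -1.
v=17: a=17^1·(≡13), b=17^2·(≡10) mod 17; (13|17)=+1, (10|17)=-1; (−1)^{1·2·8}·(+1)^2·(-1)^1 = -1.
v=11: a=11^0·(≡7), b=11^2·(≡7) mod 11; (7|11)=-1, (7|11)=-1; (−1)^{0·2·5}·(-1)^2·(-1)^0 = +1.
v=5: a=5^0·(≡3), b=5^-1·(≡3) mod 5; (3|5)=-1, (3|5)=-1; (−1)^{0·-1·2}·(-1)^-1·(-1)^0 = -1.
v=∞: 17 > 0 and -210 < 0  ⇒  (a,b)_∞ = +1.
v=2: v_2(a)=-2, v_2(b)=-3; units ≡ 1, 7 (mod 8); ε·ε+αω+βω = 0·1+-2·0+-3·0 ≡ 0  ⇒  (a,b)_2 = +1.
Ram(17, -210) = {3, 5, 7, 17}; no ℚ_3-point on the conic.

[3, 5, 7, 17]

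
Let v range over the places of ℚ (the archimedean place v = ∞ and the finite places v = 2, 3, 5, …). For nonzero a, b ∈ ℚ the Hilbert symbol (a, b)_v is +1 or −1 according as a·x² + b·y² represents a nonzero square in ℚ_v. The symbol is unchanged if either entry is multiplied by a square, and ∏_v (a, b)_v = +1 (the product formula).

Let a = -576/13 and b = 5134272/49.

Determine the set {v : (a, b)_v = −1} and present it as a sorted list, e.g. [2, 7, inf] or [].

(a, b) ≡ (-13, 663) mod (ℚ^×)²; places V = {2, 3, 7, 11, 13, 17, ∞}.
(a,b)_3: α=2, u≡2; β=1, v≡2 (mod 3); (2|3)=-1, (2|3)=-1; sign (−1)^0·-1^1·-1^2 = -1.
(a,b)_13: α=-1, u≡9; β=1, v≡3 (mod 13); (9|13)=+1, (3|13)=+1; sign (−1)^0·+1^1·+1^-1 = +1.
(a,b)_17: α=0, u≡8; β=1, v≡3 (mod 17); (8|17)=+1, (3|17)=-1; sign (−1)^0·+1^1·-1^0 = +1.
(a,b)_2: α=6, β=6; u≡3, v≡7 (mod 8); ε(u)ε(v)=1·1, αω(v)=6·0, βω(u)=6·1; sum ≡ 1  ⇒  -1.
(a,b)_∞: sgn(-13)=−, sgn(663)=+, so +1.
(a,b)_7: α=0, u≡2; β=-2, v≡3 (mod 7); (2|7)=+1, (3|7)=-1; sign (−1)^0·+1^-2·-1^0 = +1.
(a,b)_11: α=0, u≡9; β=2, v≡1 (mod 11); (9|11)=+1, (1|11)=+1; sign (−1)^0·+1^2·+1^0 = +1.
|Ram(-13, 663)| = 2, even; anisotropic at {2, 3}.

[2, 3]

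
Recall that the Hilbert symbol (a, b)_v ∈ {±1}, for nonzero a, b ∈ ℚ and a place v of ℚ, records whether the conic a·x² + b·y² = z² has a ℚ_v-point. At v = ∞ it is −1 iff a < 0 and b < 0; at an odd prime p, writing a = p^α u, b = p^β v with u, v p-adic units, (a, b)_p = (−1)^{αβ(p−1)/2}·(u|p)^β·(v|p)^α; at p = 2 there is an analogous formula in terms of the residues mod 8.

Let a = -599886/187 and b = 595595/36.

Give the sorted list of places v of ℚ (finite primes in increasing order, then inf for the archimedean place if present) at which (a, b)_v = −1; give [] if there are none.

[5, 7, 11, 13]

Mod squares: a ≡ -2618, b ≡ 12155. Check v ∈ {∞, 2, 3, 5, 7, 11, 13, 17, 23}.
v=23: a=23^2·(≡13), b=23^0·(≡22) mod 23; (13|23)=+1, (22|23)=-1; (−1)^{2·0·11}·(+1)^0·(-1)^2 = +1.
v=11: a=11^-1·(≡9), b=11^1·(≡1) mod 11; (9|11)=+1, (1|11)=+1; (−1)^{-1·1·5}·(+1)^1·(+1)^-1 = -1.
v=13: a=13^0·(≡5), b=13^1·(≡12) mod 13; (5|13)=-1, (12|13)=+1; (−1)^{0·1·6}·(-1)^1·(+1)^0 = -1.
v=3: a=3^4·(≡1), b=3^-2·(≡2) mod 3; (1|3)=+1, (2|3)=-1; (−1)^{4·-2·1}·(+1)^-2·(-1)^4 = +1.
v=5: a=5^0·(≡2), b=5^1·(≡4) mod 5; (2|5)=-1, (4|5)=+1; (−1)^{0·1·2}·(-1)^1·(+1)^0 = -1.
v=2: v_2(a)=1, v_2(b)=-2; units ≡ 3, 3 (mod 8); ε·ε+αω+βω = 1·1+1·1+-2·1 ≡ 0  ⇒  (a,b)_2 = +1.
v=∞: -2618 < 0 and 12155 > 0  ⇒  (a,b)_∞ = +1.
v=7: a=7^1·(≡2), b=7^2·(≡3) mod 7; (2|7)=+1, (3|7)=-1; (−1)^{1·2·3}·(+1)^2·(-1)^1 = -1.
v=17: a=17^-1·(≡4), b=17^1·(≡16) mod 17; (4|17)=+1, (16|17)=+1; (−1)^{-1·1·8}·(+1)^1·(+1)^-1 = +1.
Ram(-2618, 12155) = {5, 7, 11, 13}; no ℚ_5-point on the conic.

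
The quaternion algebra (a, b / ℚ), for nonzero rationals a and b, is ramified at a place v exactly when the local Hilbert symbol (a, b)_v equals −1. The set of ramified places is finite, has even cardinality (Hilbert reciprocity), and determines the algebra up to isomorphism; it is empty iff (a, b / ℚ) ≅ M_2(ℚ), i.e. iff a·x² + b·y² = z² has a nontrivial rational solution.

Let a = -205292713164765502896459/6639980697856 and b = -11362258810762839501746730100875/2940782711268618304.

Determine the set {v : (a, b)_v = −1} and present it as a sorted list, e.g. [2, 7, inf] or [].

Mod squares: a ≡ -10619, b ≡ -4937835. Check v ∈ {∞, 2, 3, 5, 7, 11, 23, 31, 37, 41}.
v=7: a=7^1·(≡2), b=7^1·(≡5) mod 7; (2|7)=+1, (5|7)=-1; (−1)^{1·1·3}·(+1)^1·(-1)^1 = +1.
v=∞: -10619 < 0 and -4937835 < 0  ⇒  (a,b)_∞ = -1.
v=5: a=5^0·(≡1), b=5^3·(≡2) mod 5; (1|5)=+1, (2|5)=-1; (−1)^{0·3·2}·(+1)^3·(-1)^0 = +1.
v=41: a=41^1·(≡6), b=41^1·(≡39) mod 41; (6|41)=-1, (39|41)=+1; (−1)^{1·1·20}·(-1)^1·(+1)^1 = -1.
v=23: a=23^4·(≡10), b=23^6·(≡9) mod 23; (10|23)=-1, (9|23)=+1; (−1)^{4·6·11}·(-1)^6·(+1)^4 = +1.
v=31: a=31^8·(≡8), b=31^9·(≡29) mod 31; (8|31)=+1, (29|31)=-1; (−1)^{8·9·15}·(+1)^9·(-1)^8 = +1.
v=3: a=3^4·(≡1), b=3^7·(≡2) mod 3; (1|3)=+1, (2|3)=-1; (−1)^{4·7·1}·(+1)^7·(-1)^4 = +1.
v=2: v_2(a)=-8, v_2(b)=-6; units ≡ 5, 5 (mod 8); ε·ε+αω+βω = 0·0+-8·1+-6·1 ≡ 0  ⇒  (a,b)_2 = +1.
v=11: a=11^-10·(≡6), b=11^-16·(≡8) mod 11; (6|11)=-1, (8|11)=-1; (−1)^{-10·-16·5}·(-1)^-16·(-1)^-10 = +1.
v=37: a=37^1·(≡9), b=37^1·(≡10) mod 37; (9|37)=+1, (10|37)=+1; (−1)^{1·1·18}·(+1)^1·(+1)^1 = +1.
|Ram(-10619, -4937835)| = 2, even; anisotropic at {41, ∞}.

[41, inf]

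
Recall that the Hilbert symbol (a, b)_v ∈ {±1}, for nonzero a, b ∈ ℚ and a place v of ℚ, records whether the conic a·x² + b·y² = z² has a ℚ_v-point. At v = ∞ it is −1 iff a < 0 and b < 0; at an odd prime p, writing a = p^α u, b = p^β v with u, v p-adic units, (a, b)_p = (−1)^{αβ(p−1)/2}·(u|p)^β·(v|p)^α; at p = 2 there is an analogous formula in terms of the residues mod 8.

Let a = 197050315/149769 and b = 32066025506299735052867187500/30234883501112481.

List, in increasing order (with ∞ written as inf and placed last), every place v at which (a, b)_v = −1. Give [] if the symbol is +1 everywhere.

[2, 7]

Mod squares: a ≡ 115, b ≡ 35. Check v ∈ {∞, 2, 3, 5, 7, 11, 17, 23, 43}.
v=5: a=5^1·(≡2), b=5^9·(≡3) mod 5; (2|5)=-1, (3|5)=-1; (−1)^{1·9·2}·(-1)^9·(-1)^1 = +1.
v=23: a=23^1·(≡7), b=23^4·(≡1) mod 23; (7|23)=-1, (1|23)=+1; (−1)^{1·4·11}·(-1)^4·(+1)^1 = +1.
v=3: a=3^-4·(≡1), b=3^-14·(≡2) mod 3; (1|3)=+1, (2|3)=-1; (−1)^{-4·-14·1}·(+1)^-14·(-1)^-4 = +1.
v=11: a=11^2·(≡5), b=11^6·(≡2) mod 11; (5|11)=+1, (2|11)=-1; (−1)^{2·6·5}·(+1)^6·(-1)^2 = +1.
v=2: v_2(a)=0, v_2(b)=2; units ≡ 3, 3 (mod 8); ε·ε+αω+βω = 1·1+0·1+2·1 ≡ 1  ⇒  (a,b)_2 = -1.
v=17: a=17^2·(≡1), b=17^6·(≡15) mod 17; (1|17)=+1, (15|17)=+1; (−1)^{2·6·8}·(+1)^6·(+1)^2 = +1.
v=7: a=7^2·(≡3), b=7^3·(≡3) mod 7; (3|7)=-1, (3|7)=-1; (−1)^{2·3·3}·(-1)^3·(-1)^2 = -1.
v=43: a=43^-2·(≡39), b=43^-6·(≡9) mod 43; (39|43)=-1, (9|43)=+1; (−1)^{-2·-6·21}·(-1)^-6·(+1)^-2 = +1.
v=∞: 115 > 0 and 35 > 0  ⇒  (a,b)_∞ = +1.
Ram(115, 35) = {2, 7}; no ℚ_2-point on the conic.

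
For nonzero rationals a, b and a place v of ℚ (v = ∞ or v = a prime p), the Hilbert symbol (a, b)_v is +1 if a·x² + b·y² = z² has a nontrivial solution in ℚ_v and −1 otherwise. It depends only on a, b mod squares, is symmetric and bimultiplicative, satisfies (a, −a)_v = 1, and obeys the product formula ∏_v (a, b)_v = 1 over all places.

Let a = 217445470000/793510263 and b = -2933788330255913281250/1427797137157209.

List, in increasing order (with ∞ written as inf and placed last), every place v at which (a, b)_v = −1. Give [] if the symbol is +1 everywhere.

Mod squares: a ≡ 1309, b ≡ -2. Check v ∈ {∞, 2, 3, 5, 7, 11, 13, 17, 31}.
v=∞: 1309 > 0 and -2 < 0  ⇒  (a,b)_∞ = +1.
v=11: a=11^3·(≡5), b=11^4·(≡3) mod 11; (5|11)=+1, (3|11)=+1; (−1)^{3·4·5}·(+1)^4·(+1)^3 = +1.
v=2: v_2(a)=4, v_2(b)=1; units ≡ 5, 7 (mod 8); ε·ε+αω+βω = 0·1+4·0+1·1 ≡ 1  ⇒  (a,b)_2 = -1.
v=31: a=31^2·(≡1), b=31^6·(≡29) mod 31; (1|31)=+1, (29|31)=-1; (−1)^{2·6·15}·(+1)^6·(-1)^2 = +1.
v=17: a=17^1·(≡2), b=17^2·(≡2) mod 17; (2|17)=+1, (2|17)=+1; (−1)^{1·2·8}·(+1)^2·(+1)^1 = +1.
v=7: a=7^-3·(≡6), b=7^-4·(≡6) mod 7; (6|7)=-1, (6|7)=-1; (−1)^{-3·-4·3}·(-1)^-4·(-1)^-3 = -1.
v=5: a=5^4·(≡4), b=5^8·(≡3) mod 5; (4|5)=+1, (3|5)=-1; (−1)^{4·8·2}·(+1)^8·(-1)^4 = +1.
v=13: a=13^-4·(≡9), b=13^-8·(≡2) mod 13; (9|13)=+1, (2|13)=-1; (−1)^{-4·-8·6}·(+1)^-8·(-1)^-4 = +1.
v=3: a=3^-4·(≡1), b=3^-6·(≡1) mod 3; (1|3)=+1, (1|3)=+1; (−1)^{-4·-6·1}·(+1)^-6·(+1)^-4 = +1.
(1309, -2 / ℚ) ramifies at {2, 7}: a division algebra.

[2, 7]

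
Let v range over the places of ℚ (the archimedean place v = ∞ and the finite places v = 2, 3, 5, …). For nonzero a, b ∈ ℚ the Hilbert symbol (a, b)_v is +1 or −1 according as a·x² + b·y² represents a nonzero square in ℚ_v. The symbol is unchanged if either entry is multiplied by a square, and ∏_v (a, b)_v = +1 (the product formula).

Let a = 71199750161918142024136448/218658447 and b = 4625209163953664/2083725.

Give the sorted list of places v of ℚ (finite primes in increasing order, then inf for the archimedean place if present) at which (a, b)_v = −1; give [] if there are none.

[3, 13]

(a, b) ≡ (1001, 7854) mod (ℚ^×)²; places V = {2, 3, 5, 7, 11, 13, 17, 23, 29, 37, 53, ∞}.
(a,b)_53: α=2, u≡44; β=2, v≡44 (mod 53); (44|53)=+1, (44|53)=+1; sign (−1)^0·+1^2·+1^2 = +1.
(a,b)_29: α=4, u≡19; β=2, v≡20 (mod 29); (19|29)=-1, (20|29)=+1; sign (−1)^0·-1^2·+1^4 = +1.
(a,b)_7: α=-1, u≡6; β=-3, v≡1 (mod 7); (6|7)=-1, (1|7)=+1; sign (−1)^1·-1^-3·+1^-1 = +1.
(a,b)_23: α=-2, u≡2; β=0, v≡19 (mod 23); (2|23)=+1, (19|23)=-1; sign (−1)^0·+1^0·-1^-2 = +1.
(a,b)_11: α=5, u≡9; β=3, v≡7 (mod 11); (9|11)=+1, (7|11)=-1; sign (−1)^1·+1^3·-1^5 = +1.
(a,b)_17: α=2, u≡2; β=1, v≡3 (mod 17); (2|17)=+1, (3|17)=-1; sign (−1)^0·+1^1·-1^2 = +1.
(a,b)_37: α=2, u≡13; β=0, v≡30 (mod 37); (13|37)=-1, (30|37)=+1; sign (−1)^0·-1^0·+1^2 = +1.
(a,b)_3: α=-10, u≡2; β=-5, v≡2 (mod 3); (2|3)=-1, (2|3)=-1; sign (−1)^0·-1^-5·-1^-10 = -1.
(a,b)_13: α=3, u≡12; β=2, v≡6 (mod 13); (12|13)=+1, (6|13)=-1; sign (−1)^0·+1^2·-1^3 = -1.
(a,b)_5: α=0, u≡4; β=-2, v≡1 (mod 5); (4|5)=+1, (1|5)=+1; sign (−1)^0·+1^-2·+1^0 = +1.
(a,b)_2: α=8, β=9; u≡1, v≡7 (mod 8); ε(u)ε(v)=0·1, αω(v)=8·0, βω(u)=9·0; sum ≡ 0  ⇒  +1.
(a,b)_∞: sgn(1001)=+, sgn(7854)=+, so +1.
(1001, 7854 / ℚ) ramifies at {3, 13}: a division algebra.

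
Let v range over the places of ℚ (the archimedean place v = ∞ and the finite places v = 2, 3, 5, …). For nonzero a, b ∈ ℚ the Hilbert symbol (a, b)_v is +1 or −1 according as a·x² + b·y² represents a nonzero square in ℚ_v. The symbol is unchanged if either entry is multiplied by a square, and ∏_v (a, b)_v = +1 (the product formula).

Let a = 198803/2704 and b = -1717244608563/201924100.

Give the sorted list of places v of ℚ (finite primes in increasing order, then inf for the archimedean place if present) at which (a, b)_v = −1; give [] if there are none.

[41, 53]

(a, b) ≡ (1643, -67363) mod (ℚ^×)²; places V = {2, 3, 5, 7, 11, 13, 17, 29, 31, 41, 53, ∞}.
(a,b)_31: α=1, u≡26; β=1, v≡10 (mod 31); (26|31)=-1, (10|31)=+1; sign (−1)^1·-1^1·+1^1 = +1.
(a,b)_∞: sgn(1643)=+, sgn(-67363)=−, so +1.
(a,b)_41: α=0, u≡3; β=1, v≡28 (mod 41); (3|41)=-1, (28|41)=-1; sign (−1)^0·-1^1·-1^0 = -1.
(a,b)_11: α=2, u≡9; β=2, v≡5 (mod 11); (9|11)=+1, (5|11)=+1; sign (−1)^0·+1^2·+1^2 = +1.
(a,b)_7: α=0, u≡5; β=-4, v≡3 (mod 7); (5|7)=-1, (3|7)=-1; sign (−1)^0·-1^-4·-1^0 = +1.
(a,b)_17: α=0, u≡5; β=2, v≡9 (mod 17); (5|17)=-1, (9|17)=+1; sign (−1)^0·-1^2·+1^0 = +1.
(a,b)_3: α=0, u≡2; β=6, v≡2 (mod 3); (2|3)=-1, (2|3)=-1; sign (−1)^0·-1^6·-1^0 = +1.
(a,b)_2: α=-4, β=-2; u≡3, v≡5 (mod 8); ε(u)ε(v)=1·0, αω(v)=-4·1, βω(u)=-2·1; sum ≡ 0  ⇒  +1.
(a,b)_29: α=0, u≡26; β=-2, v≡4 (mod 29); (26|29)=-1, (4|29)=+1; sign (−1)^0·-1^-2·+1^0 = +1.
(a,b)_5: α=0, u≡2; β=-2, v≡3 (mod 5); (2|5)=-1, (3|5)=-1; sign (−1)^0·-1^-2·-1^0 = +1.
(a,b)_13: α=-2, u≡11; β=0, v≡10 (mod 13); (11|13)=-1, (10|13)=+1; sign (−1)^0·-1^0·+1^-2 = +1.
(a,b)_53: α=1, u≡41; β=1, v≡29 (mod 53); (41|53)=-1, (29|53)=+1; sign (−1)^0·-1^1·+1^1 = -1.
(1643, -67363 / ℚ) ramifies at {41, 53}: a division algebra.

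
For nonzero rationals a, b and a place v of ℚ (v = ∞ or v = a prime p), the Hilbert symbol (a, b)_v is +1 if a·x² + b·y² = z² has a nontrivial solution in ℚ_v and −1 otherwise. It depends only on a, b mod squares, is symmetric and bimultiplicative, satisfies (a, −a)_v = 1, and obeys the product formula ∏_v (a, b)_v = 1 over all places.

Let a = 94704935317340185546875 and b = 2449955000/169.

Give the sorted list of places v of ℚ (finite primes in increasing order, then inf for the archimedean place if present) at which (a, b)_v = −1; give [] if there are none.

Mod squares: a ≡ 144115, b ≡ 979982. Check v ∈ {∞, 2, 3, 5, 13, 17, 19, 37, 41}.
v=∞: 144115 > 0 and 979982 > 0  ⇒  (a,b)_∞ = +1.
v=3: a=3^4·(≡1), b=3^0·(≡2) mod 3; (1|3)=+1, (2|3)=-1; (−1)^{4·0·1}·(+1)^0·(-1)^4 = +1.
v=17: a=17^0·(≡14), b=17^1·(≡1) mod 17; (14|17)=-1, (1|17)=+1; (−1)^{0·1·8}·(-1)^1·(+1)^0 = -1.
v=5: a=5^11·(≡2), b=5^4·(≡2) mod 5; (2|5)=-1, (2|5)=-1; (−1)^{11·4·2}·(-1)^4·(-1)^11 = -1.
v=19: a=19^3·(≡7), b=19^1·(≡10) mod 19; (7|19)=+1, (10|19)=-1; (−1)^{3·1·9}·(+1)^1·(-1)^3 = +1.
v=2: v_2(a)=0, v_2(b)=3; units ≡ 3, 7 (mod 8); ε·ε+αω+βω = 1·1+0·0+3·1 ≡ 0  ⇒  (a,b)_2 = +1.
v=41: a=41^3·(≡14), b=41^1·(≡33) mod 41; (14|41)=-1, (33|41)=+1; (−1)^{3·1·20}·(-1)^1·(+1)^3 = -1.
v=37: a=37^3·(≡1), b=37^1·(≡31) mod 37; (1|37)=+1, (31|37)=-1; (−1)^{3·1·18}·(+1)^1·(-1)^3 = -1.
v=13: a=13^0·(≡10), b=13^-2·(≡12) mod 13; (10|13)=+1, (12|13)=+1; (−1)^{0·-2·6}·(+1)^-2·(+1)^0 = +1.
Ram(144115, 979982) = {5, 17, 37, 41}; no ℚ_5-point on the conic.

[5, 17, 37, 41]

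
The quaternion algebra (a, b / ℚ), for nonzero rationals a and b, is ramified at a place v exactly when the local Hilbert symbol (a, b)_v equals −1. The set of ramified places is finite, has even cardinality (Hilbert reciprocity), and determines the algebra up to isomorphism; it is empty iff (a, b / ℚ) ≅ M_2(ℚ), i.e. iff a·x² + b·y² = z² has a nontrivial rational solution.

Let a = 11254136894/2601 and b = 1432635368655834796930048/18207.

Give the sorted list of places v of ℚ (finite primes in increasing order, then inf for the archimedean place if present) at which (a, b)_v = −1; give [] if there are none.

(a, b) ≡ (66592526, 2561251) mod (ℚ^×)²; places V = {2, 3, 7, 11, 13, 17, 29, 31, 37, ∞}.
(a,b)_3: α=-2, u≡2; β=-2, v≡1 (mod 3); (2|3)=-1, (1|3)=+1; sign (−1)^0·-1^-2·+1^-2 = +1.
(a,b)_11: α=1, u≡4; β=3, v≡3 (mod 11); (4|11)=+1, (3|11)=+1; sign (−1)^1·+1^3·+1^1 = -1.
(a,b)_31: α=1, u≡16; β=3, v≡15 (mod 31); (16|31)=+1, (15|31)=-1; sign (−1)^1·+1^3·-1^1 = +1.
(a,b)_13: α=3, u≡8; β=4, v≡9 (mod 13); (8|13)=-1, (9|13)=+1; sign (−1)^0·-1^4·+1^3 = +1.
(a,b)_7: α=1, u≡2; β=-1, v≡3 (mod 7); (2|7)=+1, (3|7)=-1; sign (−1)^1·+1^-1·-1^1 = +1.
(a,b)_2: α=1, β=10; u≡7, v≡3 (mod 8); ε(u)ε(v)=1·1, αω(v)=1·1, βω(u)=10·0; sum ≡ 0  ⇒  +1.
(a,b)_29: α=1, u≡25; β=3, v≡17 (mod 29); (25|29)=+1, (17|29)=-1; sign (−1)^0·+1^3·-1^1 = -1.
(a,b)_37: α=1, u≡10; β=3, v≡12 (mod 37); (10|37)=+1, (12|37)=+1; sign (−1)^0·+1^3·+1^1 = +1.
(a,b)_17: α=-2, u≡3; β=-2, v≡14 (mod 17); (3|17)=-1, (14|17)=-1; sign (−1)^0·-1^-2·-1^-2 = +1.
(a,b)_∞: sgn(66592526)=+, sgn(2561251)=+, so +1.
|Ram(66592526, 2561251)| = 2, even; anisotropic at {11, 29}.

[11, 29]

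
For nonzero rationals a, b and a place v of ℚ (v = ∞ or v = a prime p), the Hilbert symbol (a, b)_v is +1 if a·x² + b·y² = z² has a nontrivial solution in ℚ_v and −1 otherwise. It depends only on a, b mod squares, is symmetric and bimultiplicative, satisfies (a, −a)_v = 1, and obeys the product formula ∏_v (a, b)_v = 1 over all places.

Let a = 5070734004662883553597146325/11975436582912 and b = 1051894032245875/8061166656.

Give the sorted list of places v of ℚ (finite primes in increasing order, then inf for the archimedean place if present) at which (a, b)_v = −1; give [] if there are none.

[2, 13]

Mod squares: a ≡ 39, b ≡ 115. Check v ∈ {∞, 2, 3, 5, 7, 11, 13, 17, 23, 29, 43}.
v=43: a=43^-2·(≡22), b=43^-2·(≡7) mod 43; (22|43)=-1, (7|43)=-1; (−1)^{-2·-2·21}·(-1)^-2·(-1)^-2 = +1.
v=2: v_2(a)=-14, v_2(b)=-6; units ≡ 7, 3 (mod 8); ε·ε+αω+βω = 1·1+-14·1+-6·0 ≡ 1  ⇒  (a,b)_2 = -1.
v=17: a=17^8·(≡6), b=17^4·(≡13) mod 17; (6|17)=-1, (13|17)=+1; (−1)^{8·4·8}·(-1)^4·(+1)^8 = +1.
v=13: a=13^5·(≡9), b=13^2·(≡6) mod 13; (9|13)=+1, (6|13)=-1; (−1)^{5·2·6}·(+1)^2·(-1)^5 = -1.
v=23: a=23^8·(≡8), b=23^3·(≡7) mod 23; (8|23)=+1, (7|23)=-1; (−1)^{8·3·11}·(+1)^3·(-1)^8 = +1.
v=∞: 39 > 0 and 115 > 0  ⇒  (a,b)_∞ = +1.
v=29: a=29^0·(≡15), b=29^-2·(≡5) mod 29; (15|29)=-1, (5|29)=+1; (−1)^{0·-2·14}·(-1)^-2·(+1)^0 = +1.
v=11: a=11^-4·(≡7), b=11^0·(≡4) mod 11; (7|11)=-1, (4|11)=+1; (−1)^{-4·0·5}·(-1)^0·(+1)^-4 = +1.
v=3: a=3^-3·(≡1), b=3^-4·(≡1) mod 3; (1|3)=+1, (1|3)=+1; (−1)^{-3·-4·1}·(+1)^-4·(+1)^-3 = +1.
v=7: a=7^0·(≡2), b=7^2·(≡6) mod 7; (2|7)=+1, (6|7)=-1; (−1)^{0·2·3}·(+1)^2·(-1)^0 = +1.
v=5: a=5^2·(≡4), b=5^3·(≡2) mod 5; (4|5)=+1, (2|5)=-1; (−1)^{2·3·2}·(+1)^3·(-1)^2 = +1.
|Ram(39, 115)| = 2, even; anisotropic at {2, 13}.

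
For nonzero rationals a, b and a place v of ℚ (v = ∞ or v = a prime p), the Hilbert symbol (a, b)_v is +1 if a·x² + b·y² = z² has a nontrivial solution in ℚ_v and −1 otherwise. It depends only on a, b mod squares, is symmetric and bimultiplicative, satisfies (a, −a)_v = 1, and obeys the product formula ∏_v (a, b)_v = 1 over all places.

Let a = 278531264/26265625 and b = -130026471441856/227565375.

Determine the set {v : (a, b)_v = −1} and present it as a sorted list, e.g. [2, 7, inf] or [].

Mod squares: a ≡ 11, b ≡ -465. Check v ∈ {∞, 2, 3, 5, 11, 17, 19, 31, 37, 41}.
v=5: a=5^-6·(≡4), b=5^-3·(≡3) mod 5; (4|5)=+1, (3|5)=-1; (−1)^{-6·-3·2}·(+1)^-3·(-1)^-6 = +1.
v=∞: 11 > 0 and -465 < 0  ⇒  (a,b)_∞ = +1.
v=19: a=19^0·(≡7), b=19^-2·(≡13) mod 19; (7|19)=+1, (13|19)=-1; (−1)^{0·-2·9}·(+1)^-2·(-1)^0 = +1.
v=3: a=3^0·(≡2), b=3^-1·(≡1) mod 3; (2|3)=-1, (1|3)=+1; (−1)^{0·-1·1}·(-1)^-1·(+1)^0 = -1.
v=11: a=11^1·(≡3), b=11^2·(≡2) mod 11; (3|11)=+1, (2|11)=-1; (−1)^{1·2·5}·(+1)^2·(-1)^1 = -1.
v=17: a=17^2·(≡14), b=17^2·(≡5) mod 17; (14|17)=-1, (5|17)=-1; (−1)^{2·2·8}·(-1)^2·(-1)^2 = +1.
v=2: v_2(a)=6, v_2(b)=6; units ≡ 3, 7 (mod 8); ε·ε+αω+βω = 1·1+6·0+6·1 ≡ 1  ⇒  (a,b)_2 = -1.
v=37: a=37^2·(≡9), b=37^4·(≡25) mod 37; (9|37)=+1, (25|37)=+1; (−1)^{2·4·18}·(+1)^4·(+1)^2 = +1.
v=41: a=41^-2·(≡15), b=41^-2·(≡14) mod 41; (15|41)=-1, (14|41)=-1; (−1)^{-2·-2·20}·(-1)^-2·(-1)^-2 = +1.
v=31: a=31^0·(≡11), b=31^1·(≡8) mod 31; (11|31)=-1, (8|31)=+1; (−1)^{0·1·15}·(-1)^1·(+1)^0 = -1.
|Ram(11, -465)| = 4, even; anisotropic at {2, 3, 11, 31}.

[2, 3, 11, 31]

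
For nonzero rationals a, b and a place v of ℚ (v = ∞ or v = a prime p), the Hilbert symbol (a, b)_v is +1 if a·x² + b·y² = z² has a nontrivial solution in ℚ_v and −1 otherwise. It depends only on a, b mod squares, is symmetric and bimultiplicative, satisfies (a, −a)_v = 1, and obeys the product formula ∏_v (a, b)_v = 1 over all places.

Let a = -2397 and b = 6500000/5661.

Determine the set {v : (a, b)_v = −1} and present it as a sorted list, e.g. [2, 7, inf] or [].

Mod squares: a ≡ -2397, b ≡ 16354. Check v ∈ {∞, 2, 3, 5, 13, 17, 37, 47}.
v=13: a=13^0·(≡8), b=13^1·(≡12) mod 13; (8|13)=-1, (12|13)=+1; (−1)^{0·1·6}·(-1)^1·(+1)^0 = -1.
v=47: a=47^1·(≡43), b=47^0·(≡40) mod 47; (43|47)=-1, (40|47)=-1; (−1)^{1·0·23}·(-1)^0·(-1)^1 = -1.
v=17: a=17^1·(≡12), b=17^-1·(≡5) mod 17; (12|17)=-1, (5|17)=-1; (−1)^{1·-1·8}·(-1)^-1·(-1)^1 = +1.
v=5: a=5^0·(≡3), b=5^6·(≡1) mod 5; (3|5)=-1, (1|5)=+1; (−1)^{0·6·2}·(-1)^6·(+1)^0 = +1.
v=∞: -2397 < 0 and 16354 > 0  ⇒  (a,b)_∞ = +1.
v=2: v_2(a)=0, v_2(b)=5; units ≡ 3, 1 (mod 8); ε·ε+αω+βω = 1·0+0·0+5·1 ≡ 1  ⇒  (a,b)_2 = -1.
v=3: a=3^1·(≡2), b=3^-2·(≡1) mod 3; (2|3)=-1, (1|3)=+1; (−1)^{1·-2·1}·(-1)^-2·(+1)^1 = +1.
v=37: a=37^0·(≡8), b=37^-1·(≡5) mod 37; (8|37)=-1, (5|37)=-1; (−1)^{0·-1·18}·(-1)^-1·(-1)^0 = -1.
(-2397, 16354 / ℚ) ramifies at {2, 13, 37, 47}: a division algebra.

[2, 13, 37, 47]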